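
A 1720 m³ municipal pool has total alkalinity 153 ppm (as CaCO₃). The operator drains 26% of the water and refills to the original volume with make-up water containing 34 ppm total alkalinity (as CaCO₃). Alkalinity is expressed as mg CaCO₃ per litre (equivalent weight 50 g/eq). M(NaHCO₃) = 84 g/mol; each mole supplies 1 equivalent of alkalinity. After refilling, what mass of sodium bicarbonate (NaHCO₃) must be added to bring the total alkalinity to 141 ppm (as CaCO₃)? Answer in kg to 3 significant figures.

54.7 kg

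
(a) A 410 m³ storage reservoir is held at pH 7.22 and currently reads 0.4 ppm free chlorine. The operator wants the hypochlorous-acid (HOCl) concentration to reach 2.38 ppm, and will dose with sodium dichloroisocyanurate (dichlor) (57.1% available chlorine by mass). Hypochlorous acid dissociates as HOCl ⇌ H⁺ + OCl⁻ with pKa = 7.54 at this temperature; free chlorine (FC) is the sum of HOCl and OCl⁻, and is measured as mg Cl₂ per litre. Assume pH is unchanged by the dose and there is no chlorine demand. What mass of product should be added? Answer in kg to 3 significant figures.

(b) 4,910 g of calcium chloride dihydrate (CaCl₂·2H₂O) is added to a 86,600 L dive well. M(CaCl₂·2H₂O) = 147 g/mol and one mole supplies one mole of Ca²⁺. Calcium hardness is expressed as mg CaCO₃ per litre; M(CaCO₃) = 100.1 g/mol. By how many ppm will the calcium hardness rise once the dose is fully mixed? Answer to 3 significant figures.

(a) Volume: 410 m³ = 410,000 L.
(a) [OCl⁻]/[HOCl] = 10^(pH − pKa) = 10^(7.22 − 7.54) = 0.4786; fraction as HOCl = 1/(1 + 0.4786) = 0.6763.
(a) Free chlorine required for 2.38 ppm HOCl: 2.38 / 0.6763 = 3.519 ppm.
(a) FC to add: 3.519 − 0.4 = 3.119 mg/L as Cl₂.
(a) Cl₂ equivalent: 3.119 mg/L × 410,000 L = 1279 g.
(a) Product at 57.1% available Cl: 1279 / 0.571 = 2240 g.

(b) Moles of Ca²⁺: 4,910 g ÷ 147 g/mol = 33.4 mol.
(b) As CaCO₃: 33.4 mol × 100.1 g/mol = 3343 g.
(b) Rise: 3343 g / 86,600 L × 1000 = 38.61 mg/L.

(a) 2.24 kg; (b) 38.6 ppm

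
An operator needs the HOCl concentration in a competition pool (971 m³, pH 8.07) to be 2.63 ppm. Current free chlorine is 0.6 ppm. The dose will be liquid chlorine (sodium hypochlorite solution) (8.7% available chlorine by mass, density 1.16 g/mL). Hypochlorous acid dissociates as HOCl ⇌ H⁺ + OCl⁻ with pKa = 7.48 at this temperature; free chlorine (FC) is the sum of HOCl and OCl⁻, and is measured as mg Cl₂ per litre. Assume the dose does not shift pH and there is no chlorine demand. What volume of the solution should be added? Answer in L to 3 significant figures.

118 L

Volume: 971 m³ = 971,000 L.
[OCl⁻]/[HOCl] = 10^(pH − pKa) = 10^(8.07 − 7.48) = 3.89; fraction as HOCl = 1/(1 + 3.89) = 0.2045.
Free chlorine required for 2.63 ppm HOCl: 2.63 / 0.2045 = 12.86 ppm.
FC to add: 12.86 − 0.6 = 12.26 mg/L as Cl₂.
Cl₂ equivalent: 12.26 mg/L × 971,000 L = 11,910 g.
Product at 8.7% available Cl: 11,910 / 0.087 = 136,900 g.
Volume: 136,900 g ÷ 1.16 g/mL = 118,000 mL.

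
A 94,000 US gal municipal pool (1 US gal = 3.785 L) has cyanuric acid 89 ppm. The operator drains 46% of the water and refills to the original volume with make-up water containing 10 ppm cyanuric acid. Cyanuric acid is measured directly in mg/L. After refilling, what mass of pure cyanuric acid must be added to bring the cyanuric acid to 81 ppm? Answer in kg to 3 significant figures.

10.1 kg

Volume: 94,000 US gal × 3.785 L/gal = 355,790 L.
After draining 46% and refilling: 89 × 0.54 + 10 × 0.46 = 52.66 ppm.
Deficit to target: 81 − 52.66 = 28.34 mg/L.
Mass: 28.34 mg/L × 355,790 L = 10,080 g cyanuric acid.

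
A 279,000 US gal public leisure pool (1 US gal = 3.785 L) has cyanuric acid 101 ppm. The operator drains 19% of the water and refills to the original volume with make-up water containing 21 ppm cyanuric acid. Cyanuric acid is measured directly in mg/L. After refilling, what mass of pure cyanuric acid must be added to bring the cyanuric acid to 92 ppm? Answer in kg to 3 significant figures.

Volume: 279,000 US gal × 3.785 L/gal = 1,056,015 L.
After draining 19% and refilling: 101 × 0.81 + 21 × 0.19 = 85.8 ppm.
Deficit to target: 92 − 85.8 = 6.2 mg/L.
Mass: 6.2 mg/L × 1,056,015 L = 6547 g cyanuric acid.

6.55 kg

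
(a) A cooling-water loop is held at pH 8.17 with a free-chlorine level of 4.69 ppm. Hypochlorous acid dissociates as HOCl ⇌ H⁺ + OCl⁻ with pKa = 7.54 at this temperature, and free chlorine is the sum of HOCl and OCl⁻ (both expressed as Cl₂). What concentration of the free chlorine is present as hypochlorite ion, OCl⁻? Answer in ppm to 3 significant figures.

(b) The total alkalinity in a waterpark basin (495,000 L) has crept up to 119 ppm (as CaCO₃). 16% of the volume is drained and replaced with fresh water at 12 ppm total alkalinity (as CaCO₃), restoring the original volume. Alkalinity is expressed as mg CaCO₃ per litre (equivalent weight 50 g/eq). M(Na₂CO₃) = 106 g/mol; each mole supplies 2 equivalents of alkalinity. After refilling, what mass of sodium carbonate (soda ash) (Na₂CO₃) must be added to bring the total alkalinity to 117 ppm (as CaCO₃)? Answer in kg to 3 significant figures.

(a) [OCl⁻]/[HOCl] = 10^(pH − pKa) = 10^(8.17 − 7.54) = 10^0.63 = 4.266.
(a) Fraction as HOCl = 1 / (1 + 4.266) = 0.1899.
(a) OCl⁻ = (1 − 0.1899) × 4.69 ppm = 3.799 ppm.

(b) After draining 16% and refilling: 119 × 0.84 + 12 × 0.16 = 101.88 ppm.
(b) Deficit to target: 117 − 101.88 = 15.12 mg/L.
(b) As CaCO₃: 15.12 mg/L × 495,000 L = 7484 g; ÷ 50 g/eq ÷ 2 = 74.84 mol Na₂CO₃.
(b) Mass: 74.84 × 106 = 7933 g.

(a) 3.80 ppm; (b) 7.93 kg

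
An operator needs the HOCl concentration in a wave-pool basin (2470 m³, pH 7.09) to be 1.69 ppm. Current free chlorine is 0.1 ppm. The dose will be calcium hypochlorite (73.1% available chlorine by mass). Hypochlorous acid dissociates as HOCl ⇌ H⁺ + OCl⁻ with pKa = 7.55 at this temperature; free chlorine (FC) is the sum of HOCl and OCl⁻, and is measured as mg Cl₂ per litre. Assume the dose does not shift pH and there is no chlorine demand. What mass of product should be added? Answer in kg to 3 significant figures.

Volume: 2470 m³ = 2,470,000 L.
[OCl⁻]/[HOCl] = 10^(pH − pKa) = 10^(7.09 − 7.55) = 0.3467; fraction as HOCl = 1/(1 + 0.3467) = 0.7425.
Free chlorine required for 1.69 ppm HOCl: 1.69 / 0.7425 = 2.276 ppm.
FC to add: 2.276 − 0.1 = 2.176 mg/L as Cl₂.
Cl₂ equivalent: 2.176 mg/L × 2,470,000 L = 5375 g.
Product at 73.1% available Cl: 5375 / 0.731 = 7353 g.

7.35 kg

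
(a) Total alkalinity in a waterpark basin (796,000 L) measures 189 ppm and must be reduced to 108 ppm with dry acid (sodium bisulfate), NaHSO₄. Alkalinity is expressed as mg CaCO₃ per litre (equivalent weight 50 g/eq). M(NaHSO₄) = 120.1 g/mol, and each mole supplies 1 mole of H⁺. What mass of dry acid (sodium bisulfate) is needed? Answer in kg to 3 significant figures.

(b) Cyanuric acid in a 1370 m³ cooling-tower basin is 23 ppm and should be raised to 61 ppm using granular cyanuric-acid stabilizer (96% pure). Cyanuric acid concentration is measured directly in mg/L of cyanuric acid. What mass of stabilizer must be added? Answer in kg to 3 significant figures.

(a) Alkalinity to neutralize: (189 − 108) = 81 mg/L as CaCO₃ × 796,000 L = 64,480 g as CaCO₃.
(a) Equivalents of H⁺ required: 64,480 ÷ 50 g/eq = 1290 eq = 1290 mol NaHSO₄.
(a) Mass of NaHSO₄: 1290 × 120.1 = 154,900 g.

(b) Volume: 1370 m³ = 1,370,000 L.
(b) CYA to add: (61 − 23) = 38 mg/L × 1,370,000 L = 52,060 g cyanuric acid.
(b) At 96% purity: 52,060 / 0.96 = 54,230 g product.

(a) 155 kg; (b) 54.2 kg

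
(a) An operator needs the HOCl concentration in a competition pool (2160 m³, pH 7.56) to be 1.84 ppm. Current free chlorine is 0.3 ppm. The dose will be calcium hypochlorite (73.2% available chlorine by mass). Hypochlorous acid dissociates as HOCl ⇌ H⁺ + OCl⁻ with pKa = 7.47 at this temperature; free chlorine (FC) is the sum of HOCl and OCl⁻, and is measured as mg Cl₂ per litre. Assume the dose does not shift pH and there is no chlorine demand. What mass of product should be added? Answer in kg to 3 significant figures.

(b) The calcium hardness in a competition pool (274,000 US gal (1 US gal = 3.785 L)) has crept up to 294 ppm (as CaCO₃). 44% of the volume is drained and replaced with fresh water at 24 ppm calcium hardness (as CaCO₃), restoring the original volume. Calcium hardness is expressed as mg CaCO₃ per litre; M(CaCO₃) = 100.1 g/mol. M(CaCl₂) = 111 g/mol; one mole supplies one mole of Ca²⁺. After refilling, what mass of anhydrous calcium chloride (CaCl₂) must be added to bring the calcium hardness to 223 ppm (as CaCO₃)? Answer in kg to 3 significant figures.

(a) 11.2 kg; (b) 55.0 kg

(a) Volume: 2160 m³ = 2,160,000 L.
(a) [OCl⁻]/[HOCl] = 10^(pH − pKa) = 10^(7.56 − 7.47) = 1.23; fraction as HOCl = 1/(1 + 1.23) = 0.4484.
(a) Free chlorine required for 1.84 ppm HOCl: 1.84 / 0.4484 = 4.104 ppm.
(a) FC to add: 4.104 − 0.3 = 3.804 mg/L as Cl₂.
(a) Cl₂ equivalent: 3.804 mg/L × 2,160,000 L = 8216 g.
(a) Product at 73.2% available Cl: 8216 / 0.732 = 11,220 g.

(b) Volume: 274,000 US gal × 3.785 L/gal = 1,037,090 L.
(b) After draining 44% and refilling: 294 × 0.56 + 24 × 0.44 = 175.2 ppm.
(b) Deficit to target: 223 − 175.2 = 47.8 mg/L.
(b) As CaCO₃: 47.8 mg/L × 1,037,090 L = 49,570 g; ÷ 100.1 = 495.2 mol Ca²⁺.
(b) Mass: 495.2 × 111 = 54,970 g.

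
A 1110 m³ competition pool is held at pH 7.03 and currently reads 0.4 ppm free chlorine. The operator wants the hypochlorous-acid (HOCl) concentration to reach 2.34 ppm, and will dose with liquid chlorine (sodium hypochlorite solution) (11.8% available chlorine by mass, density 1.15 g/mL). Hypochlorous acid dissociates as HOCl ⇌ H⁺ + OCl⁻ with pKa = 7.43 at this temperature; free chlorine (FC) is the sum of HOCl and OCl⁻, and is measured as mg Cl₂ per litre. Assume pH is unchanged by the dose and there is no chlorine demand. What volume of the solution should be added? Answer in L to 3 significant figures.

Volume: 1110 m³ = 1,110,000 L.
[OCl⁻]/[HOCl] = 10^(pH − pKa) = 10^(7.03 − 7.43) = 0.3981; fraction as HOCl = 1/(1 + 0.3981) = 0.7153.
Free chlorine required for 2.34 ppm HOCl: 2.34 / 0.7153 = 3.272 ppm.
FC to add: 3.272 − 0.4 = 2.872 mg/L as Cl₂.
Cl₂ equivalent: 2.872 mg/L × 1,110,000 L = 3187 g.
Product at 11.8% available Cl: 3187 / 0.118 = 27,010 g.
Volume: 27,010 g ÷ 1.15 g/mL = 23,490 mL.

23.5 L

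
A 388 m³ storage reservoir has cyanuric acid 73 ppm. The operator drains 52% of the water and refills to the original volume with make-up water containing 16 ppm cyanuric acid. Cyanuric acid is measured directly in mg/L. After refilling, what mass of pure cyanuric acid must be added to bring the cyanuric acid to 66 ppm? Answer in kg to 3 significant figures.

Volume: 388 m³ = 388,000 L.
After draining 52% and refilling: 73 × 0.48 + 16 × 0.52 = 43.36 ppm.
Deficit to target: 66 − 43.36 = 22.64 mg/L.
Mass: 22.64 mg/L × 388,000 L = 8784 g cyanuric acid.

8.78 kg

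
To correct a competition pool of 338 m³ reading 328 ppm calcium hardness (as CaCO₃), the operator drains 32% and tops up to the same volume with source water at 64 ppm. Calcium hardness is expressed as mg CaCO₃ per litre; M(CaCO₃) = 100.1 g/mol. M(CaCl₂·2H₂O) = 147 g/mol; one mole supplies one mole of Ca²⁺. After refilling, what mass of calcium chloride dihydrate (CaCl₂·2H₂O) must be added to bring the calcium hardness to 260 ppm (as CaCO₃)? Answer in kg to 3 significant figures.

Volume: 338 m³ = 338,000 L.
After draining 32% and refilling: 328 × 0.68 + 64 × 0.32 = 243.52 ppm.
Deficit to target: 260 − 243.52 = 16.48 mg/L.
As CaCO₃: 16.48 mg/L × 338,000 L = 5570 g; ÷ 100.1 = 55.65 mol Ca²⁺.
Mass: 55.65 × 147 = 8180 g.

8.18 kg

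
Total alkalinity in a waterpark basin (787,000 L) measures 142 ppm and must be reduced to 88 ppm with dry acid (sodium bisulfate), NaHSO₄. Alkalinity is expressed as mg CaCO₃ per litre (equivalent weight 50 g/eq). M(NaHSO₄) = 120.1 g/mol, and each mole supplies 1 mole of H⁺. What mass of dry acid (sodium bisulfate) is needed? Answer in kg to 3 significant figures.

Alkalinity to neutralize: (142 − 88) = 54 mg/L as CaCO₃ × 787,000 L = 42,500 g as CaCO₃.
Equivalents of H⁺ required: 42,500 ÷ 50 g/eq = 850 eq = 850 mol NaHSO₄.
Mass of NaHSO₄: 850 × 120.1 = 102,100 g.

102 kg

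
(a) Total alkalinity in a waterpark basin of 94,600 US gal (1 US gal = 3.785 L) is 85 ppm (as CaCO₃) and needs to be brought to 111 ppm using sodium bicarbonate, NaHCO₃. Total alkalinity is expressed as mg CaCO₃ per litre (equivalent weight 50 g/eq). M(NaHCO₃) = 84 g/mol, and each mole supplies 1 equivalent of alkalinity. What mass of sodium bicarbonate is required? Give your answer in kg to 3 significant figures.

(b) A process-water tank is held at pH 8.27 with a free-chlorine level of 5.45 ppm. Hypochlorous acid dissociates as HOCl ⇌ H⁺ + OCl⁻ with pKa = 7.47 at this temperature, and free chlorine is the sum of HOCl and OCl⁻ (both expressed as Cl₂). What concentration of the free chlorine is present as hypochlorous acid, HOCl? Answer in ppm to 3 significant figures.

(a) 15.6 kg; (b) 0.746 ppm

(a) Volume: 94,600 US gal × 3.785 L/gal = 358,061 L.
(a) Alkalinity to add: (111 − 85) = 26 mg/L as CaCO₃ × 358,061 L = 9310 g as CaCO₃.
(a) Equivalents: 9310 g ÷ 50 g/eq = 186.2 eq.
(a) NaHCO₃ supplies 1 eq per mole → 186.2 mol.
(a) Mass: 186.2 mol × 84 g/mol = 15,640 g.

(b) [OCl⁻]/[HOCl] = 10^(pH − pKa) = 10^(8.27 − 7.47) = 10^0.80 = 6.31.
(b) Fraction as HOCl = 1 / (1 + 6.31) = 0.1368.
(b) HOCl = 0.1368 × 5.45 ppm = 0.7456 ppm.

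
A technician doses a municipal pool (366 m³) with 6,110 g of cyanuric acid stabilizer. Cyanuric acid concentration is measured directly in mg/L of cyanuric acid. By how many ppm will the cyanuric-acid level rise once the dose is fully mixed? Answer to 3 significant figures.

Volume: 366 m³ = 366,000 L.
Rise: 6,110 g / 366,000 L × 1000 = 16.69 mg/L.

16.7 ppm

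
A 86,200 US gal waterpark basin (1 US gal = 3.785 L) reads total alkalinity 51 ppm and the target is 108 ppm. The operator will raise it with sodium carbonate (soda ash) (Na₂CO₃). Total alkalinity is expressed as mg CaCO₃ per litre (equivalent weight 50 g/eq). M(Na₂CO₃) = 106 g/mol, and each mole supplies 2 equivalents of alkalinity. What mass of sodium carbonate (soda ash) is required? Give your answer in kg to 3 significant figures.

Volume: 86,200 US gal × 3.785 L/gal = 326,267 L.
Alkalinity to add: (108 − 51) = 57 mg/L as CaCO₃ × 326,267 L = 18,600 g as CaCO₃.
Equivalents: 18,600 g ÷ 50 g/eq = 371.9 eq.
Each mole of Na₂CO₃ supplies 2 eq, so 371.9 / 2 = 186 mol.
Mass: 186 mol × 106 g/mol = 19,710 g.

19.7 kg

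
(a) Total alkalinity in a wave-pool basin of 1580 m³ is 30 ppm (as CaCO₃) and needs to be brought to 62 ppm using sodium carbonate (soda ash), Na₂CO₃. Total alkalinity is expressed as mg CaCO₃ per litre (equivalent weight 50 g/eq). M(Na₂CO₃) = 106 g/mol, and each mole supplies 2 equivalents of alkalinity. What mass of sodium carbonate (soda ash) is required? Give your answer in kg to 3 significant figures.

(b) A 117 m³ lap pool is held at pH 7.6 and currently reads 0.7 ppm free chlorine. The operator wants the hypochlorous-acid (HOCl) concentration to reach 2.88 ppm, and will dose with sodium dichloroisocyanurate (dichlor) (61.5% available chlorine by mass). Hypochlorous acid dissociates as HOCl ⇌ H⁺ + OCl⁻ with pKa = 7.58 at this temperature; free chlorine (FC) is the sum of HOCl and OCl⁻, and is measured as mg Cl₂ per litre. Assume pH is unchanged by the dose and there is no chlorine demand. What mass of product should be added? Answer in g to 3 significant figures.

(a) Volume: 1580 m³ = 1,580,000 L.
(a) Alkalinity to add: (62 − 30) = 32 mg/L as CaCO₃ × 1,580,000 L = 50,560 g as CaCO₃.
(a) Equivalents: 50,560 g ÷ 50 g/eq = 1011 eq.
(a) Each mole of Na₂CO₃ supplies 2 eq, so 1011 / 2 = 505.6 mol.
(a) Mass: 505.6 mol × 106 g/mol = 53,590 g.

(b) Volume: 117 m³ = 117,000 L.
(b) [OCl⁻]/[HOCl] = 10^(pH − pKa) = 10^(7.6 − 7.58) = 1.047; fraction as HOCl = 1/(1 + 1.047) = 0.4885.
(b) Free chlorine required for 2.88 ppm HOCl: 2.88 / 0.4885 = 5.896 ppm.
(b) FC to add: 5.896 − 0.7 = 5.196 mg/L as Cl₂.
(b) Cl₂ equivalent: 5.196 mg/L × 117,000 L = 607.9 g.
(b) Product at 61.5% available Cl: 607.9 / 0.615 = 988.5 g.

(a) 53.6 kg; (b) 988 g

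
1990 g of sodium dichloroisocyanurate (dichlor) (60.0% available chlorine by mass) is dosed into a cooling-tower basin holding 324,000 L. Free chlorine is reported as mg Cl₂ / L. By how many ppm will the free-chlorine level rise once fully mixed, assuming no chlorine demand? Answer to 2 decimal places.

Available chlorine delivered: 1990 g × 0.6 = 1194 g as Cl₂.
Concentration rise: 1194 g / 324,000 L = 3.685 mg/L = 3.69 ppm.

3.69 ppm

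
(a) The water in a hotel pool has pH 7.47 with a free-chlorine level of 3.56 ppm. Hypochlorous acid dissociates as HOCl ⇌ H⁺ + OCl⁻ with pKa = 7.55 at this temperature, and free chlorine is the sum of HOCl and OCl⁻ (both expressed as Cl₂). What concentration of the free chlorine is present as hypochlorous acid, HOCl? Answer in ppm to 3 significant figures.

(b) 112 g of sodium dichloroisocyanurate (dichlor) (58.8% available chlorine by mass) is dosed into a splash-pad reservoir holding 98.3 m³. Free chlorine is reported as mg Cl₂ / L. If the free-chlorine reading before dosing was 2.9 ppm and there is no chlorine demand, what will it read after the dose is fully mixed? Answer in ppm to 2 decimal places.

(a) [OCl⁻]/[HOCl] = 10^(pH − pKa) = 10^(7.47 − 7.55) = 10^-0.08 = 0.8318.
(a) Fraction as HOCl = 1 / (1 + 0.8318) = 0.5459.
(a) HOCl = 0.5459 × 3.56 ppm = 1.943 ppm.

(b) Volume: 98.3 m³ = 98,300 L.
(b) Available chlorine delivered: 112 g × 0.588 = 65.86 g as Cl₂.
(b) Concentration rise: 65.86 g / 98,300 L = 0.6699 mg/L = 0.67 ppm.
(b) Final FC: 2.9 + 0.67 = 3.57 ppm.

(a) 1.94 ppm; (b) 3.57 ppm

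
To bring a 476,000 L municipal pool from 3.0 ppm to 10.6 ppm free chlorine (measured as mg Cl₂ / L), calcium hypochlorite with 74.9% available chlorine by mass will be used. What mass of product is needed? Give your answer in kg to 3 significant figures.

4.83 kg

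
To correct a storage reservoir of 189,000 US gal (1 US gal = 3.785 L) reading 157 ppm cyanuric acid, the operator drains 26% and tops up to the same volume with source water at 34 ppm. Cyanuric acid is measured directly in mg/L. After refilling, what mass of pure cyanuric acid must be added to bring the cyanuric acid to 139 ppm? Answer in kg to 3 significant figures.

10.0 kg

Volume: 189,000 US gal × 3.785 L/gal = 715,365 L.
After draining 26% and refilling: 157 × 0.74 + 34 × 0.26 = 125.02 ppm.
Deficit to target: 139 − 125.02 = 13.98 mg/L.
Mass: 13.98 mg/L × 715,365 L = 10,000 g cyanuric acid.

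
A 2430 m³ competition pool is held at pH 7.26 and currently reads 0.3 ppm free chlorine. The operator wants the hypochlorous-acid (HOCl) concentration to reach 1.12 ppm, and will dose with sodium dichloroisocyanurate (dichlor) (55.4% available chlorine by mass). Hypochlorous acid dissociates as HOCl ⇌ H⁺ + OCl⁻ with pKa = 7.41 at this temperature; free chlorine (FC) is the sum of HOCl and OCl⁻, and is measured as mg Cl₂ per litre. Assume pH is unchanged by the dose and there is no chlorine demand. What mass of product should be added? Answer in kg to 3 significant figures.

7.07 kg

Volume: 2430 m³ = 2,430,000 L.
[OCl⁻]/[HOCl] = 10^(pH − pKa) = 10^(7.26 − 7.41) = 0.7079; fraction as HOCl = 1/(1 + 0.7079) = 0.5855.
Free chlorine required for 1.12 ppm HOCl: 1.12 / 0.5855 = 1.913 ppm.
FC to add: 1.913 − 0.3 = 1.613 mg/L as Cl₂.
Cl₂ equivalent: 1.613 mg/L × 2,430,000 L = 3919 g.
Product at 55.4% available Cl: 3919 / 0.554 = 7075 g.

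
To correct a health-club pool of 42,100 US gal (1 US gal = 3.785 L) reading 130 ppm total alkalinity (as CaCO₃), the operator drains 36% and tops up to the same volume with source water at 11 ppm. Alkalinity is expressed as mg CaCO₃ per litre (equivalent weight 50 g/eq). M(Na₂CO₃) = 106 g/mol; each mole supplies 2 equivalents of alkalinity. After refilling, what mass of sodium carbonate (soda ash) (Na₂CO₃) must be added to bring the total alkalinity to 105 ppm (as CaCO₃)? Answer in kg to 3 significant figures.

Volume: 42,100 US gal × 3.785 L/gal = 159,348 L.
After draining 36% and refilling: 130 × 0.64 + 11 × 0.36 = 87.16 ppm.
Deficit to target: 105 − 87.16 = 17.84 mg/L.
As CaCO₃: 17.84 mg/L × 159,348 L = 2843 g; ÷ 50 g/eq ÷ 2 = 28.43 mol Na₂CO₃.
Mass: 28.43 × 106 = 3013 g.

3.01 kg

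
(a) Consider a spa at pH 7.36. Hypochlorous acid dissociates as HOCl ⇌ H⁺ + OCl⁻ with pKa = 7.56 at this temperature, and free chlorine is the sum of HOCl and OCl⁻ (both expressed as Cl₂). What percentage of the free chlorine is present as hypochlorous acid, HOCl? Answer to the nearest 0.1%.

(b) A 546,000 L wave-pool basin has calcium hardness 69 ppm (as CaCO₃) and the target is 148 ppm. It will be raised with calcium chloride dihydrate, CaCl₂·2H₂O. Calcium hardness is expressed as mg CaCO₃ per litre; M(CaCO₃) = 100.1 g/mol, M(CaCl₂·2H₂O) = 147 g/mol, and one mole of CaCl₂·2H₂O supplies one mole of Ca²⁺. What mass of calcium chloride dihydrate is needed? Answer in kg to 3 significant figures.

(a) [OCl⁻]/[HOCl] = 10^(pH − pKa) = 10^(7.36 − 7.56) = 10^-0.20 = 0.631.
(a) Fraction as HOCl = 1 / (1 + 0.631) = 0.6131.

(b) Hardness to add: (148 − 69) = 79 mg/L as CaCO₃ × 546,000 L = 43,130 g as CaCO₃.
(b) Moles of Ca²⁺ (1 mol Ca²⁺ ≡ 1 mol CaCO₃): 43,130 / 100.1 g/mol = 430.9 mol.
(b) Mass of CaCl₂·2H₂O: 430.9 × 147 = 63,340 g.

(a) 61.3%; (b) 63.3 kg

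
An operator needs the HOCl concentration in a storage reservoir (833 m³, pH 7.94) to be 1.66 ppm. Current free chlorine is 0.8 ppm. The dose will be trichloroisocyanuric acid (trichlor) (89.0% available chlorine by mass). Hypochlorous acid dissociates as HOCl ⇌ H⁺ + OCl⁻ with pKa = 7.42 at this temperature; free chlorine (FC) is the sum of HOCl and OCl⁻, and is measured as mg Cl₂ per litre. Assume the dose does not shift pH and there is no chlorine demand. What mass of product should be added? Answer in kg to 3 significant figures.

5.95 kg

Volume: 833 m³ = 833,000 L.
[OCl⁻]/[HOCl] = 10^(pH − pKa) = 10^(7.94 − 7.42) = 3.311; fraction as HOCl = 1/(1 + 3.311) = 0.2319.
Free chlorine required for 1.66 ppm HOCl: 1.66 / 0.2319 = 7.157 ppm.
FC to add: 7.157 − 0.8 = 6.357 mg/L as Cl₂.
Cl₂ equivalent: 6.357 mg/L × 833,000 L = 5295 g.
Product at 89.0% available Cl: 5295 / 0.89 = 5950 g.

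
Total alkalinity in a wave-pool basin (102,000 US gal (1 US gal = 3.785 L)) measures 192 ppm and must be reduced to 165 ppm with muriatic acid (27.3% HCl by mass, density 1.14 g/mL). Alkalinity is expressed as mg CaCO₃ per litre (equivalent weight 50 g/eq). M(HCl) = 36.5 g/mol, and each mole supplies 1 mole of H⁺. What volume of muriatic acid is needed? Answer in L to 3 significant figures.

24.5 L

Volume: 102,000 US gal × 3.785 L/gal = 386,070 L.
Alkalinity to neutralize: (192 − 165) = 27 mg/L as CaCO₃ × 386,070 L = 10,420 g as CaCO₃.
Equivalents of H⁺ required: 10,420 ÷ 50 g/eq = 208.5 eq = 208.5 mol HCl.
Mass of HCl: 208.5 × 36.5 = 7609 g.
Mass of 27.3% solution: 7609 / 0.273 = 27,870 g.
Volume: 27,870 g ÷ 1.14 g/mL = 24,450 mL.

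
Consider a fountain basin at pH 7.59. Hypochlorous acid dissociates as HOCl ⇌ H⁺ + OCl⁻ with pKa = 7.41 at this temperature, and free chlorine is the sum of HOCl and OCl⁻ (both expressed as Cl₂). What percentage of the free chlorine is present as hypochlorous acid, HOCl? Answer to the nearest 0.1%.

[OCl⁻]/[HOCl] = 10^(pH − pKa) = 10^(7.59 − 7.41) = 10^0.18 = 1.514.
Fraction as HOCl = 1 / (1 + 1.514) = 0.3978.

39.8%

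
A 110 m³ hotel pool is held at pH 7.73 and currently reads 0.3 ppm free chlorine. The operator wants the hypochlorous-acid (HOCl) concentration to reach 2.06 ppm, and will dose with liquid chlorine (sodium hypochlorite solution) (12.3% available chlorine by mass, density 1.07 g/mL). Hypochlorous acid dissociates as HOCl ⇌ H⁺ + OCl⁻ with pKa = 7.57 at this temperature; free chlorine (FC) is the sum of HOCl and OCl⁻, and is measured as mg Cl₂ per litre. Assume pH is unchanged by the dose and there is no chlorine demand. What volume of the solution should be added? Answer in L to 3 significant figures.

3.96 L

Volume: 110 m³ = 110,000 L.
[OCl⁻]/[HOCl] = 10^(pH − pKa) = 10^(7.73 − 7.57) = 1.445; fraction as HOCl = 1/(1 + 1.445) = 0.4089.
Free chlorine required for 2.06 ppm HOCl: 2.06 / 0.4089 = 5.038 ppm.
FC to add: 5.038 − 0.3 = 4.738 mg/L as Cl₂.
Cl₂ equivalent: 4.738 mg/L × 110,000 L = 521.1 g.
Product at 12.3% available Cl: 521.1 / 0.123 = 4237 g.
Volume: 4237 g ÷ 1.07 g/mL = 3960 mL.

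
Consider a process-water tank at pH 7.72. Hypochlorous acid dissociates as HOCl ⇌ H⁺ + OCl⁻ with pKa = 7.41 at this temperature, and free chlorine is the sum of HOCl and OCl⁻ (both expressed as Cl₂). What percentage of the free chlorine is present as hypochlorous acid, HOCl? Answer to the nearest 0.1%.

[OCl⁻]/[HOCl] = 10^(pH − pKa) = 10^(7.72 − 7.41) = 10^0.31 = 2.042.
Fraction as HOCl = 1 / (1 + 2.042) = 0.3288.

32.9%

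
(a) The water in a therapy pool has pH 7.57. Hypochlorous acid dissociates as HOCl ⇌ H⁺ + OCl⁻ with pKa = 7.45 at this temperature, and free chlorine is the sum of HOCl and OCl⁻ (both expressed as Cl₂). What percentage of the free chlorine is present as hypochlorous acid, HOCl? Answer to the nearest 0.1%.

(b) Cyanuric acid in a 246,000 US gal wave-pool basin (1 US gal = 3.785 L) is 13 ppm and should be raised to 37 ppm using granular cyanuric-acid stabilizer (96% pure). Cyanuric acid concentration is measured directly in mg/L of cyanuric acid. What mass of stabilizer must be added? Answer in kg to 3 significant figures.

(a) 43.1%; (b) 23.3 kg

(a) [OCl⁻]/[HOCl] = 10^(pH − pKa) = 10^(7.57 − 7.45) = 10^0.12 = 1.318.
(a) Fraction as HOCl = 1 / (1 + 1.318) = 0.4314.

(b) Volume: 246,000 US gal × 3.785 L/gal = 931,110 L.
(b) CYA to add: (37 − 13) = 24 mg/L × 931,110 L = 22,350 g cyanuric acid.
(b) At 96% purity: 22,350 / 0.96 = 23,280 g product.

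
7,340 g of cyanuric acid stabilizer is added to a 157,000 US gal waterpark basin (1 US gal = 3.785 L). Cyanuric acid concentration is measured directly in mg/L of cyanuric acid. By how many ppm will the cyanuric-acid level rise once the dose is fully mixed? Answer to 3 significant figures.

Volume: 157,000 US gal × 3.785 L/gal = 594,245 L.
Rise: 7,340 g / 594,245 L × 1000 = 12.35 mg/L.

12.4 ppm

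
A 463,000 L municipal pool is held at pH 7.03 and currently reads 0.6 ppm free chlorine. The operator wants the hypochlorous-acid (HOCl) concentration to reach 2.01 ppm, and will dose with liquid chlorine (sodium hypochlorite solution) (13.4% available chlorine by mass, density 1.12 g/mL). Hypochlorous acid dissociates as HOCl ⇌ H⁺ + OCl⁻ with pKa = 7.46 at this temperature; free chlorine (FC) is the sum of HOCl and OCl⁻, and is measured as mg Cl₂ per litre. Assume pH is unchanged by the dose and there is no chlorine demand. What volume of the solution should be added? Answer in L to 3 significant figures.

[OCl⁻]/[HOCl] = 10^(pH − pKa) = 10^(7.03 − 7.46) = 0.3715; fraction as HOCl = 1/(1 + 0.3715) = 0.7291.
Free chlorine required for 2.01 ppm HOCl: 2.01 / 0.7291 = 2.757 ppm.
FC to add: 2.757 − 0.6 = 2.157 mg/L as Cl₂.
Cl₂ equivalent: 2.157 mg/L × 463,000 L = 998.6 g.
Product at 13.4% available Cl: 998.6 / 0.134 = 7452 g.
Volume: 7452 g ÷ 1.12 g/mL = 6654 mL.

6.65 L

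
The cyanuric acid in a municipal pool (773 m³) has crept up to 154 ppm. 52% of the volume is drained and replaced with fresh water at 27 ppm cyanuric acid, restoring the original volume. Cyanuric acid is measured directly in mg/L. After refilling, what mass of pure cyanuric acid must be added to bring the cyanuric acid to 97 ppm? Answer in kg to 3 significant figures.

6.99 kg

Volume: 773 m³ = 773,000 L.
After draining 52% and refilling: 154 × 0.48 + 27 × 0.52 = 87.96 ppm.
Deficit to target: 97 − 87.96 = 9.04 mg/L.
Mass: 9.04 mg/L × 773,000 L = 6988 g cyanuric acid.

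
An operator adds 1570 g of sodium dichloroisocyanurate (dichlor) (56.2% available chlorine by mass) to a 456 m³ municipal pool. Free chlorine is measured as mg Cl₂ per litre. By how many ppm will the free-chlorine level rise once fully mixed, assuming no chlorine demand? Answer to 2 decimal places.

Volume: 456 m³ = 456,000 L.
Available chlorine delivered: 1570 g × 0.562 = 882.3 g as Cl₂.
Concentration rise: 882.3 g / 456,000 L = 1.935 mg/L = 1.93 ppm.

1.93 ppm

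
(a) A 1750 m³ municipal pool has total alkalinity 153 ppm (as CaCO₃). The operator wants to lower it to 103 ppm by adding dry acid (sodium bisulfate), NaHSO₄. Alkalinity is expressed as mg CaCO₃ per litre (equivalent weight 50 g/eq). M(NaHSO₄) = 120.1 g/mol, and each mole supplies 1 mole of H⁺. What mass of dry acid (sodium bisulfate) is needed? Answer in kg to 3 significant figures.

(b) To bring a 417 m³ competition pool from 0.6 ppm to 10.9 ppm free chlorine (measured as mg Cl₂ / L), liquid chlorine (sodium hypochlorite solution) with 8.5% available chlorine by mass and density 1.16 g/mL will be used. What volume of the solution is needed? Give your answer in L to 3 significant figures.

(a) 210 kg; (b) 43.6 L

(a) Volume: 1750 m³ = 1,750,000 L.
(a) Alkalinity to neutralize: (153 − 103) = 50 mg/L as CaCO₃ × 1,750,000 L = 87,500 g as CaCO₃.
(a) Equivalents of H⁺ required: 87,500 ÷ 50 g/eq = 1750 eq = 1750 mol NaHSO₄.
(a) Mass of NaHSO₄: 1750 × 120.1 = 210,200 g.

(b) Volume: 417 m³ = 417,000 L.
(b) Chlorine deficit: 10.9 − 0.6 = 10.3 ppm = 10.3 mg/L as Cl₂.
(b) Cl₂ equivalent needed: 10.3 mg/L × 417,000 L = 4,295,000 mg = 4295 g.
(b) Product at 8.5% available chlorine: 4295 / 0.085 = 50,530 g.
(b) Volume at density 1.16 g/mL: 50,530 g ÷ 1.16 g/mL = 43,560 mL.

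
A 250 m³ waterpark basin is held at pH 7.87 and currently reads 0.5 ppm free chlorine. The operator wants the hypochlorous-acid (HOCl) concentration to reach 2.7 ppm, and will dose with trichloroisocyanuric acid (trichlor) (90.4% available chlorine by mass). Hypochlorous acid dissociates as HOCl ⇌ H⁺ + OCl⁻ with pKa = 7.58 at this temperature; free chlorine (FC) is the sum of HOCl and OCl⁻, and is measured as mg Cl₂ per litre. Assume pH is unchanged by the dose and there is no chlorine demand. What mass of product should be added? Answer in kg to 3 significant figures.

Volume: 250 m³ = 250,000 L.
[OCl⁻]/[HOCl] = 10^(pH − pKa) = 10^(7.87 − 7.58) = 1.95; fraction as HOCl = 1/(1 + 1.95) = 0.339.
Free chlorine required for 2.7 ppm HOCl: 2.7 / 0.339 = 7.965 ppm.
FC to add: 7.965 − 0.5 = 7.465 mg/L as Cl₂.
Cl₂ equivalent: 7.465 mg/L × 250,000 L = 1866 g.
Product at 90.4% available Cl: 1866 / 0.904 = 2064 g.

2.06 kg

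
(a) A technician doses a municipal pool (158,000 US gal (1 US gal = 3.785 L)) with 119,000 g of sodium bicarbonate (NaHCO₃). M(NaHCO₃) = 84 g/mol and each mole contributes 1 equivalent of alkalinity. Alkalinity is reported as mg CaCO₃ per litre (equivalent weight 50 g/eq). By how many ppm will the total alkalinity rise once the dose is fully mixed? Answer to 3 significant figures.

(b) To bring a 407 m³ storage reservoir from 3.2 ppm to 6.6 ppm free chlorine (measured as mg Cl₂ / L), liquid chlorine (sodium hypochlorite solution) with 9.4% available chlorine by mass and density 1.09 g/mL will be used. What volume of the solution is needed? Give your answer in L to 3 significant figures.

(a) Volume: 158,000 US gal × 3.785 L/gal = 598,030 L.
(a) Moles of NaHCO₃: 119,000 g ÷ 84 g/mol = 1417 mol → 1417 eq of alkalinity.
(a) As CaCO₃: 1417 eq × 50 g/eq = 70,830 g.
(a) Rise: 70,830 g / 598,030 L × 1000 = 118.4 mg/L.

(b) Volume: 407 m³ = 407,000 L.
(b) Chlorine deficit: 6.6 − 3.2 = 3.4 ppm = 3.4 mg/L as Cl₂.
(b) Cl₂ equivalent needed: 3.4 mg/L × 407,000 L = 1,384,000 mg = 1384 g.
(b) Product at 9.4% available chlorine: 1384 / 0.094 = 14,720 g.
(b) Volume at density 1.09 g/mL: 14,720 g ÷ 1.09 g/mL = 13,510 mL.

(a) 118 ppm; (b) 13.5 L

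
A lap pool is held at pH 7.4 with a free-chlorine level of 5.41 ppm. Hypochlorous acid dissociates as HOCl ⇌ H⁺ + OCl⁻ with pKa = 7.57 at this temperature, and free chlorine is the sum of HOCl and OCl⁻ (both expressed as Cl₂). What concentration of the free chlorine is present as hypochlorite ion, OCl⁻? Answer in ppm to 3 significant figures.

[OCl⁻]/[HOCl] = 10^(pH − pKa) = 10^(7.4 − 7.57) = 10^-0.17 = 0.6761.
Fraction as HOCl = 1 / (1 + 0.6761) = 0.5966.
OCl⁻ = (1 − 0.5966) × 5.41 ppm = 2.182 ppm.

2.18 ppm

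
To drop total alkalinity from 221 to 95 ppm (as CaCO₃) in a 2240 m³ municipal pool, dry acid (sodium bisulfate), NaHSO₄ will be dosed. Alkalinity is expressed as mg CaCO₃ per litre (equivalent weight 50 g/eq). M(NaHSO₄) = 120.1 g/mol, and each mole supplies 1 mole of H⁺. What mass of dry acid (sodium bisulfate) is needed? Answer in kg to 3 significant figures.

678 kg

Volume: 2240 m³ = 2,240,000 L.
Alkalinity to neutralize: (221 − 95) = 126 mg/L as CaCO₃ × 2,240,000 L = 282,200 g as CaCO₃.
Equivalents of H⁺ required: 282,200 ÷ 50 g/eq = 5645 eq = 5645 mol NaHSO₄.
Mass of NaHSO₄: 5645 × 120.1 = 677,900 g.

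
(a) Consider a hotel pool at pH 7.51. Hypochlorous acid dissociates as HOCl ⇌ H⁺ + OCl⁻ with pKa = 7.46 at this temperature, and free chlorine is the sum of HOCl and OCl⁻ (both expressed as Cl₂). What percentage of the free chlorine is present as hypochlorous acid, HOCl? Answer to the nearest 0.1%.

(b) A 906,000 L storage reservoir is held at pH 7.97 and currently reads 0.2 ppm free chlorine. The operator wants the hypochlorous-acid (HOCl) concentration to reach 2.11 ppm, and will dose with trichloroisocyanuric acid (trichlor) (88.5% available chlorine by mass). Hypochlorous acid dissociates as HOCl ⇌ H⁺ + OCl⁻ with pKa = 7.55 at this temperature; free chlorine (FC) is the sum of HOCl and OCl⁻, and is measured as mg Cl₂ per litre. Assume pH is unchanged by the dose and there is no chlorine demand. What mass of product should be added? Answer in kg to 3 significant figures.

(a) 47.1%; (b) 7.64 kg

(a) [OCl⁻]/[HOCl] = 10^(pH − pKa) = 10^(7.51 − 7.46) = 10^0.05 = 1.122.
(a) Fraction as HOCl = 1 / (1 + 1.122) = 0.4712.

(b) [OCl⁻]/[HOCl] = 10^(pH − pKa) = 10^(7.97 − 7.55) = 2.63; fraction as HOCl = 1/(1 + 2.63) = 0.2755.
(b) Free chlorine required for 2.11 ppm HOCl: 2.11 / 0.2755 = 7.66 ppm.
(b) FC to add: 7.66 − 0.2 = 7.46 mg/L as Cl₂.
(b) Cl₂ equivalent: 7.46 mg/L × 906,000 L = 6759 g.
(b) Product at 88.5% available Cl: 6759 / 0.885 = 7637 g.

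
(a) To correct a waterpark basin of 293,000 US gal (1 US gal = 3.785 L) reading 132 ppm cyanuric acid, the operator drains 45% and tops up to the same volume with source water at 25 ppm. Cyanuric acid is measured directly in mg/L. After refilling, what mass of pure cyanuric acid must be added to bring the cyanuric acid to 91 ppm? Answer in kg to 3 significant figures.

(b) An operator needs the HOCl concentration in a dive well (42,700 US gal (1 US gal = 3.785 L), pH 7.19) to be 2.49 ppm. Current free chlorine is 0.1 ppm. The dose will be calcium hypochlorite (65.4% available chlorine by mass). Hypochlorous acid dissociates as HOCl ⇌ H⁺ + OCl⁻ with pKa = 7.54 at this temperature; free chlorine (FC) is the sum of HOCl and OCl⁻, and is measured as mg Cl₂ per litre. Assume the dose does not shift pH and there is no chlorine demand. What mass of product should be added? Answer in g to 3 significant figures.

(a) Volume: 293,000 US gal × 3.785 L/gal = 1,109,005 L.
(a) After draining 45% and refilling: 132 × 0.55 + 25 × 0.45 = 83.85 ppm.
(a) Deficit to target: 91 − 83.85 = 7.15 mg/L.
(a) Mass: 7.15 mg/L × 1,109,005 L = 7929 g cyanuric acid.

(b) Volume: 42,700 US gal × 3.785 L/gal = 161,620 L.
(b) [OCl⁻]/[HOCl] = 10^(pH − pKa) = 10^(7.19 − 7.54) = 0.4467; fraction as HOCl = 1/(1 + 0.4467) = 0.6912.
(b) Free chlorine required for 2.49 ppm HOCl: 2.49 / 0.6912 = 3.602 ppm.
(b) FC to add: 3.602 − 0.1 = 3.502 mg/L as Cl₂.
(b) Cl₂ equivalent: 3.502 mg/L × 161,620 L = 566 g.
(b) Product at 65.4% available Cl: 566 / 0.654 = 865.5 g.

(a) 7.93 kg; (b) 865 g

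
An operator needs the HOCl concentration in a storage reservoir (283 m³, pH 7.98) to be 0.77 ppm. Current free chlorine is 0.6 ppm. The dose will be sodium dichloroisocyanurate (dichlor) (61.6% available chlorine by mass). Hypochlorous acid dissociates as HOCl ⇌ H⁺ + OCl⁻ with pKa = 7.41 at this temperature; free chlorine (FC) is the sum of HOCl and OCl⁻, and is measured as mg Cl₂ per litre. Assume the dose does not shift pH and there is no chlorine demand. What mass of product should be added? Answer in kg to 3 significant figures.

Volume: 283 m³ = 283,000 L.
[OCl⁻]/[HOCl] = 10^(pH − pKa) = 10^(7.98 − 7.41) = 3.715; fraction as HOCl = 1/(1 + 3.715) = 0.2121.
Free chlorine required for 0.77 ppm HOCl: 0.77 / 0.2121 = 3.631 ppm.
FC to add: 3.631 − 0.6 = 3.031 mg/L as Cl₂.
Cl₂ equivalent: 3.031 mg/L × 283,000 L = 857.7 g.
Product at 61.6% available Cl: 857.7 / 0.616 = 1392 g.

1.39 kg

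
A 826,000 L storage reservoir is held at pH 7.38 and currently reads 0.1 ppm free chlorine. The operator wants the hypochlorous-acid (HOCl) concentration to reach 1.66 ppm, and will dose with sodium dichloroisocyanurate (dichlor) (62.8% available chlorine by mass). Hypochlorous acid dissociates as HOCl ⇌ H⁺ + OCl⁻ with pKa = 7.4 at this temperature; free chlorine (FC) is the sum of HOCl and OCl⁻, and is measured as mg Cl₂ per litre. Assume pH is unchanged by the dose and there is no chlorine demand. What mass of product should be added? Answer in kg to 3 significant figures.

4.14 kg

[OCl⁻]/[HOCl] = 10^(pH − pKa) = 10^(7.38 − 7.4) = 0.955; fraction as HOCl = 1/(1 + 0.955) = 0.5115.
Free chlorine required for 1.66 ppm HOCl: 1.66 / 0.5115 = 3.245 ppm.
FC to add: 3.245 − 0.1 = 3.145 mg/L as Cl₂.
Cl₂ equivalent: 3.145 mg/L × 826,000 L = 2598 g.
Product at 62.8% available Cl: 2598 / 0.628 = 4137 g.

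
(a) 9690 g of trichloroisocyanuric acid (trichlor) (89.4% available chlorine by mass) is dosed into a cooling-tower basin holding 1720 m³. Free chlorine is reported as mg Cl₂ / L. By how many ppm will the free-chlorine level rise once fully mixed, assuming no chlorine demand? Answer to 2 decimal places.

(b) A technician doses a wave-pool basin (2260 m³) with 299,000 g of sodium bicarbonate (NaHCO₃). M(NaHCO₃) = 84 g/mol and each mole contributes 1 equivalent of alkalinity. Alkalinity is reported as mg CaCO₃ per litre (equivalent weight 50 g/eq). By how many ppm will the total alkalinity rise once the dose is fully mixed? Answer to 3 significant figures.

(a) 5.04 ppm; (b) 78.8 ppm

(a) Volume: 1720 m³ = 1,720,000 L.
(a) Available chlorine delivered: 9690 g × 0.894 = 8663 g as Cl₂.
(a) Concentration rise: 8663 g / 1,720,000 L = 5.037 mg/L = 5.04 ppm.

(b) Volume: 2260 m³ = 2,260,000 L.
(b) Moles of NaHCO₃: 299,000 g ÷ 84 g/mol = 3560 mol → 3560 eq of alkalinity.
(b) As CaCO₃: 3560 eq × 50 g/eq = 178,000 g.
(b) Rise: 178,000 g / 2,260,000 L × 1000 = 78.75 mg/L.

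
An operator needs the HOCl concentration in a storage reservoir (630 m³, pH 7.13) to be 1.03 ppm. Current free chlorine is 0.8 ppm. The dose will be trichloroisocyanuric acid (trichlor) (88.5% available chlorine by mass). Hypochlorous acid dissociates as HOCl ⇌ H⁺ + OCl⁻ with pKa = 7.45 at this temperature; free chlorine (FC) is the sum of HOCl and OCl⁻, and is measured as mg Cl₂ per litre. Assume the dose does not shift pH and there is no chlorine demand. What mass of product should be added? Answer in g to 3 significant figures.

Volume: 630 m³ = 630,000 L.
[OCl⁻]/[HOCl] = 10^(pH − pKa) = 10^(7.13 − 7.45) = 0.4786; fraction as HOCl = 1/(1 + 0.4786) = 0.6763.
Free chlorine required for 1.03 ppm HOCl: 1.03 / 0.6763 = 1.523 ppm.
FC to add: 1.523 − 0.8 = 0.723 mg/L as Cl₂.
Cl₂ equivalent: 0.723 mg/L × 630,000 L = 455.5 g.
Product at 88.5% available Cl: 455.5 / 0.885 = 514.7 g.

515 g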